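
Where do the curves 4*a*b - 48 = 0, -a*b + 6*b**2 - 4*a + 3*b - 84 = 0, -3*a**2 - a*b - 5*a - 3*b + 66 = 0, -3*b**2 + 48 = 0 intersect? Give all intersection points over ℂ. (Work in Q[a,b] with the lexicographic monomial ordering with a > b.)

{(3, 4)}

Compute a lex Gröbner basis by Buchberger's algorithm.
f_1 = 4*a*b - 48, LT = a*b.
f_2 = -a*b - 4*a + 6*b**2 + 3*b - 84, LT = a*b.
f_3 = -3*a**2 - a*b - 5*a - 3*b + 66, LT = a**2.
f_4 = -3*b**2 + 48, LT = b**2.

S(f_1,f_2): lcm = a*b. S = -4*a + 6*b**2 + 3*b - 96.
  leading term a: no divisor's leading term divides it; move -4*a to the remainder.
  leading term b**2: subtract (-2)·f_4 from 6*b**2 + 3*b - 96 → 3*b
  leading term b: no divisor's leading term divides it; move 3*b to the remainder.
  remainder -4*a + 3*b ≠ 0; add h_5 = -4*a + 3*b to the basis.

S(f_1,f_3): lcm = a**2*b. S = -1/3*a*b**2 - 5/3*a*b - 12*a - b**2 + 22*b.
  leading term a*b**2: subtract (-1/12*b)·f_1 from -1/3*a*b**2 - 5/3*a*b - 12*a - b**2 + 22*b → -5/3*a*b - 12*a - b**2 + 18*b
  leading term a*b: subtract (-5/12)·f_1 from -5/3*a*b - 12*a - b**2 + 18*b → -12*a - b**2 + 18*b - 20
  leading term a: subtract (3)·h_5 from -12*a - b**2 + 18*b - 20 → -b**2 + 9*b - 20
  leading term b**2: subtract (1/3)·f_4 from -b**2 + 9*b - 20 → 9*b - 36
  leading term b: no divisor's leading term divides it; move 9*b to the remainder.
  leading term 1: no divisor's leading term divides it; move -36 to the remainder.
  remainder 9*b - 36 ≠ 0; add h_6 = 9*b - 36 to the basis.

The other S-polynomials (S(f_1,f_4), S(f_2,f_3), S(f_2,f_4), S(f_3,f_4), S(f_1,h_5), S(f_2,h_5), S(f_3,h_5), S(f_4,h_5), S(f_1,h_6), S(f_2,h_6), S(f_3,h_6), S(f_4,h_6), S(h_5,h_6)) all reduce to 0 modulo the current basis, so we have a Gröbner basis.
Inter-reduce: drop elements whose leading term is divisible by another's, tail-reduce, and make monic.
Reduced Gröbner basis: {a - 3, b - 4}.

Since the basis is lex-ordered, b - 4 is univariate in b. Its roots are {4}. Back-substituting each root into the other basis elements fixes the other coordinates.
  b = 4: the earlier basis element becomes a - 3 = 0, giving a = 3 — point (3, 4).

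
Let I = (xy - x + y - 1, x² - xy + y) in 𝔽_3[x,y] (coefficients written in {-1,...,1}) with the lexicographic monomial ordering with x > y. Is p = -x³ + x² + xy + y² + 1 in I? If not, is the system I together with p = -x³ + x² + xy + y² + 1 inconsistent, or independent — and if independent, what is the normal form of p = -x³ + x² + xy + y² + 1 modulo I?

-x³ + x² + xy + y² + 1 is independent of I; its normal form modulo I is -x - y.

First compute the reduced Gröbner basis of I by Buchberger's algorithm.
f_1 = xy - x + y - 1, LT = xy.
f_2 = x² - xy + y, LT = x².

S(f_1,f_2): lcm = x²y. S = -x² + xy² + xy - x - y².
  reduce S modulo (f_1, f_2):
  remainder y² + y + 1 ≠ 0; add h_3 = y² + y + 1 to the basis.

The other S-polynomials (S(f_1,h_3), S(f_2,h_3)) all reduce to 0 modulo the current basis, so we have a Gröbner basis.
Inter-reduce: drop elements whose leading term is divisible by another's, tail-reduce, and make monic.
Reduced Gröbner basis: {x² - x - y - 1, xy - x + y - 1, y² + y + 1}.
Label its elements g_1 = x² - x - y - 1, g_2 = xy - x + y - 1, g_3 = y² + y + 1.

Reduce p = -x³ + x² + xy + y² + 1 modulo G:
  leading term x³: subtract (-x)·g_1 from -x³ + x² + xy + y² + 1 → -x + y² + 1
  leading term x: no divisor's leading term divides it; move -x to the remainder.
  leading term y²: subtract (1)·g_3 from y² + 1 → -y
  leading term y: no divisor's leading term divides it; move -y to the remainder.
  normal form = -x - y.
The normal form is nonzero, so p ∉ I. Since p minus its normal form lies in I, I + (p) = I + (r) where r = -x - y; decide whether this ideal is the whole ring.
Run Buchberger on G together with r (pairs among the g_i already reduce to 0 since G is a Gröbner basis):
g_1 = x² - x - y - 1, LT = x².
g_2 = xy - x + y - 1, LT = xy.
g_3 = y² + y + 1, LT = y².
r = -x - y, LT = x.

S(g_1,r): lcm = x². S = -xy - x - y - 1.
  reduce S modulo (g_1, g_2, g_3, r):
  remainder -y + 1 ≠ 0; add m_5 = -y + 1 to the basis.

The other S-polynomials (S(g_1,g_2), S(g_1,g_3), S(g_2,g_3), S(g_2,r), S(g_3,r), S(g_1,m_5), S(g_2,m_5), S(g_3,m_5), S(r,m_5)) all reduce to 0 modulo the current basis, so we have a Gröbner basis.
Inter-reduce: drop elements whose leading term is divisible by another's, tail-reduce, and make monic.
Reduced Gröbner basis: {x + 1, y - 1}.
The reduced Gröbner basis of I + (p) is {x + 1, y - 1} ≠ {1}, a proper ideal, so the enlarged system stays consistent: p is independent of I, with normal form -x - y.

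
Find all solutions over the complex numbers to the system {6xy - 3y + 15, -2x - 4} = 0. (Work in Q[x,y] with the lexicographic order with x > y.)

Compute a lex Gröbner basis by Buchberger's algorithm.
f_1 = 6xy - 3y + 15, LT = xy.
f_2 = -2x - 4, LT = x.

S(f_1,f_2): lcm = xy. S = -5/2y + 5/2.
  reduce S modulo (f_1, f_2):
  remainder -5/2y + 5/2 ≠ 0; add h_3 = -5/2y + 5/2 to the basis.

The other S-polynomials (S(f_1,h_3), S(f_2,h_3)) all reduce to 0 modulo the current basis, so we have a Gröbner basis.
Inter-reduce: drop elements whose leading term is divisible by another's, tail-reduce, and make monic.
Reduced Gröbner basis: {x + 2, y - 1}.

The lex basis is triangular: the last element involves only y. Solving y - 1 = 0 gives y ∈ {1}; substituting each value into the earlier elements determines the remaining variables.
  y = 1: the earlier basis element becomes x + 2 = 0, giving x = -2 — point (-2, 1).

{(-2, 1)}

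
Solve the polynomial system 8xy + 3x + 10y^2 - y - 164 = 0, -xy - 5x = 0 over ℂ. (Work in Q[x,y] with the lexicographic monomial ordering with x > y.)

Compute a lex Gröbner basis by Buchberger's algorithm.
f_1 = 8xy + 3x + 10y^2 - y - 164, LT = xy.
f_2 = -xy - 5x, LT = xy.

S(f_1,f_2): lcm = xy. S = -37/8x + 5/4y^2 - 1/8y - 41/2.
  leading term x: no divisor's leading term divides it; move -37/8x to the remainder.
  leading term y^2: no divisor's leading term divides it; move 5/4y^2 to the remainder.
  leading term y: no divisor's leading term divides it; move -1/8y to the remainder.
  leading term 1: no divisor's leading term divides it; move -41/2 to the remainder.
  remainder -37/8x + 5/4y^2 - 1/8y - 41/2 ≠ 0; add h_3 = -37/8x + 5/4y^2 - 1/8y - 41/2 to the basis.

S(f_1,h_3): lcm = xy. S = 3/8x + 10/37y^3 + 181/148y^2 - 1349/296y - 41/2.
  leading term x: subtract (-3/37)·h_3 from 3/8x + 10/37y^3 + 181/148y^2 - 1349/296y - 41/2 → 10/37y^3 + 49/37y^2 - 169/37y - 820/37
  leading term y^3: no divisor's leading term divides it; move 10/37y^3 to the remainder.
  leading term y^2: no divisor's leading term divides it; move 49/37y^2 to the remainder.
  leading term y: no divisor's leading term divides it; move -169/37y to the remainder.
  leading term 1: no divisor's leading term divides it; move -820/37 to the remainder.
  remainder 10/37y^3 + 49/37y^2 - 169/37y - 820/37 ≠ 0; add h_4 = 10/37y^3 + 49/37y^2 - 169/37y - 820/37 to the basis.

The other S-polynomials (S(f_2,h_3), S(f_1,h_4), S(f_2,h_4), S(h_3,h_4)) all reduce to 0 modulo the current basis, so we have a Gröbner basis.
Inter-reduce: drop elements whose leading term is divisible by another's, tail-reduce, and make monic.
Reduced Gröbner basis: {x - 10/37y^2 + 1/37y + 164/37, y^3 + 49/10y^2 - 169/10y - 82}.

A lex Gröbner basis eliminates variables successively. Here y^3 + 49/10y^2 - 169/10y - 82 depends only on y, with roots {-5, -4, 41/10}; lifting each root through the earlier basis elements recovers the full solutions.
  y = -5: the earlier basis element becomes x - 91/37 = 0, giving x = 91/37 — point (91/37, -5).
  y = -4: the earlier basis element becomes x = 0, giving x = 0 — point (0, -4).
  y = 41/10: the earlier basis element becomes x = 0, giving x = 0 — point (0, 41/10).

{(91/37, -5), (0, -4), (0, 41/10)}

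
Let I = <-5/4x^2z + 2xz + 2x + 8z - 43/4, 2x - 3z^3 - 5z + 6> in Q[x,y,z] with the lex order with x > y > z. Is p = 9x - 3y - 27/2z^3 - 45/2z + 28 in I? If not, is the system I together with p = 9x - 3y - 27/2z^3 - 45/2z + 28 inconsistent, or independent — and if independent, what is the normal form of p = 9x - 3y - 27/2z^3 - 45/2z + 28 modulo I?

First compute the reduced Gröbner basis of I by Buchberger's algorithm.
f_1 = -5/4x^2z + 2xz + 2x + 8z - 43/4, LT = x^2z.
f_2 = 2x - 3z^3 - 5z + 6, LT = x.

S(f_1,f_2): lcm = x^2z. S = 3/2xz^4 + 5/2xz^2 - 23/5xz - 8/5x - 32/5z + 43/5.
  reduce S modulo (f_1, f_2):
  remainder 9/4z^7 + 15/2z^5 - 57/5z^4 + 77/20z^3 - 19z^2 + 17/5z + 67/5 ≠ 0; add h_3 = 9/4z^7 + 15/2z^5 - 57/5z^4 + 77/20z^3 - 19z^2 + 17/5z + 67/5 to the basis.

The other S-polynomials (S(f_1,h_3), S(f_2,h_3)) all reduce to 0 modulo the current basis, so we have a Gröbner basis.
Inter-reduce: drop elements whose leading term is divisible by another's, tail-reduce, and make monic.
Reduced Gröbner basis: {x - 3/2z^3 - 5/2z + 3, z^7 + 10/3z^5 - 76/15z^4 + 77/45z^3 - 76/9z^2 + 68/45z + 268/45}.
Label its elements g_1 = x - 3/2z^3 - 5/2z + 3, g_2 = z^7 + 10/3z^5 - 76/15z^4 + 77/45z^3 - 76/9z^2 + 68/45z + 268/45.

Reduce p = 9x - 3y - 27/2z^3 - 45/2z + 28 modulo G:
  leading term x: subtract (9)·g_1 from 9x - 3y - 27/2z^3 - 45/2z + 28 → -3y + 1
  leading term y: no divisor's leading term divides it; move -3y to the remainder.
  leading term 1: no divisor's leading term divides it; move 1 to the remainder.
  normal form = -3y + 1.
The normal form is nonzero, so p ∉ I. Since p minus its normal form lies in I, I + (p) = I + (r) where r = -3y + 1; decide whether this ideal is the whole ring.
Run Buchberger on G together with r (pairs among the g_i already reduce to 0 since G is a Gröbner basis):
g_1 = x - 3/2z^3 - 5/2z + 3, LT = x.
g_2 = z^7 + 10/3z^5 - 76/15z^4 + 77/45z^3 - 76/9z^2 + 68/45z + 268/45, LT = z^7.
r = -3y + 1, LT = y.

The S-polynomials (S(g_1,g_2), S(g_1,r), S(g_2,r)) all reduce to 0 modulo the current basis, so we have a Gröbner basis.
Inter-reduce: drop elements whose leading term is divisible by another's, tail-reduce, and make monic.
Reduced Gröbner basis: {x - 3/2z^3 - 5/2z + 3, y - 1/3, z^7 + 10/3z^5 - 76/15z^4 + 77/45z^3 - 76/9z^2 + 68/45z + 268/45}.
The reduced Gröbner basis of I + (p) is {x - 3/2z^3 - 5/2z + 3, y - 1/3, z^7 + 10/3z^5 - 76/15z^4 + 77/45z^3 - 76/9z^2 + 68/45z + 268/45} ≠ {1}, a proper ideal, so the enlarged system stays consistent: p is independent of I, with normal form -3y + 1.

The remainder on division by a Gröbner basis is unique — it is the normal form.

9x - 3y - 27/2z^3 - 45/2z + 28 is independent of I; its normal form modulo I is -3y + 1.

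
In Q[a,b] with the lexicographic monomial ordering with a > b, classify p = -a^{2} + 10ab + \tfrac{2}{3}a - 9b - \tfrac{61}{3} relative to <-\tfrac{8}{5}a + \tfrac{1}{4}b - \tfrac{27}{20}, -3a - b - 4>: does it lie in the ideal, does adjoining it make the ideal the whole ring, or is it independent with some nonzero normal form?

First compute the reduced Gröbner basis of I by Buchberger's algorithm.
f_1 = -\tfrac{8}{5}a + \tfrac{1}{4}b - \tfrac{27}{20}, LT = a.
f_2 = -3a - b - 4, LT = a.

S(f_1,f_2): lcm = a. S = -\tfrac{47}{96}b - \tfrac{47}{96}.
  reduce S modulo (f_1, f_2):
  remainder -\tfrac{47}{96}b - \tfrac{47}{96} ≠ 0; add h_3 = -\tfrac{47}{96}b - \tfrac{47}{96} to the basis.

The other S-polynomials (S(f_1,h_3), S(f_2,h_3)) all reduce to 0 modulo the current basis, so we have a Gröbner basis.
Inter-reduce: drop elements whose leading term is divisible by another's, tail-reduce, and make monic.
Reduced Gröbner basis: {a + 1, b + 1}.
Label its elements g_1 = a + 1, g_2 = b + 1.

Reduce p = -a^{2} + 10ab + \tfrac{2}{3}a - 9b - \tfrac{61}{3} modulo G:
  leading term a^{2}: subtract (-a)·g_1 from -a^{2} + 10ab + \tfrac{2}{3}a - 9b - \tfrac{61}{3} → 10ab + \tfrac{5}{3}a - 9b - \tfrac{61}{3}
  leading term ab: subtract (10b)·g_1 from 10ab + \tfrac{5}{3}a - 9b - \tfrac{61}{3} → \tfrac{5}{3}a - 19b - \tfrac{61}{3}
  leading term a: subtract (\tfrac{5}{3})·g_1 from \tfrac{5}{3}a - 19b - \tfrac{61}{3} → -19b - 22
  leading term b: subtract (-19)·g_2 from -19b - 22 → -3
  leading term 1: no divisor's leading term divides it; move -3 to the remainder.
  normal form = -3.
The normal form is nonzero, so p ∉ I. Since p minus its normal form lies in I, I + (p) = I + (r) where r = -3; decide whether this ideal is the whole ring.
Here r = -3 is a nonzero constant, hence a unit: 1 ∈ I + (p), the Gröbner basis of I + (p) is {1}, and the enlarged system has no common solution — adjoining p is inconsistent.

Adjoining -a^{2} + 10ab + \tfrac{2}{3}a - 9b - \tfrac{61}{3} makes the ideal the whole ring: the system is inconsistent.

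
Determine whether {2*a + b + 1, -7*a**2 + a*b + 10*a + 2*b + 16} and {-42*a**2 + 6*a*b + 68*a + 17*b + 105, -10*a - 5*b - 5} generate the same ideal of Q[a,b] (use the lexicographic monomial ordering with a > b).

Two ideals are equal iff their reduced Gröbner bases coincide (the reduced basis is unique for a fixed ordering).
Buchberger on the first generating set:
f_1 = 2*a + b + 1, LT = a.
f_2 = -7*a**2 + a*b + 10*a + 2*b + 16, LT = a**2.

S(f_1,f_2): lcm = a**2. S = 9/14*a*b + 27/14*a + 2/7*b + 16/7.
  leading term a*b: subtract (9/28*b)·f_1 from 9/14*a*b + 27/14*a + 2/7*b + 16/7 → 27/14*a - 9/28*b**2 - 1/28*b + 16/7
  leading term a: subtract (27/28)·f_1 from 27/14*a - 9/28*b**2 - 1/28*b + 16/7 → -9/28*b**2 - b + 37/28
  leading term b**2: no divisor's leading term divides it; move -9/28*b**2 to the remainder.
  leading term b: no divisor's leading term divides it; move -b to the remainder.
  leading term 1: no divisor's leading term divides it; move 37/28 to the remainder.
  remainder -9/28*b**2 - b + 37/28 ≠ 0; add g_3 = -9/28*b**2 - b + 37/28 to the basis.

The other S-polynomials (S(f_1,g_3), S(f_2,g_3)) all reduce to 0 modulo the current basis, so we have a Gröbner basis.
Inter-reduce: drop elements whose leading term is divisible by another's, tail-reduce, and make monic.
Reduced Gröbner basis: {a + 1/2*b + 1/2, b**2 + 28/9*b - 37/9}.

Buchberger on the second generating set:
h_1 = -42*a**2 + 6*a*b + 68*a + 17*b + 105, LT = a**2.
h_2 = -10*a - 5*b - 5, LT = a.

S(h_1,h_2): lcm = a**2. S = -9/14*a*b - 89/42*a - 17/42*b - 5/2.
  leading term a*b: subtract (9/140*b)·h_2 from -9/14*a*b - 89/42*a - 17/42*b - 5/2 → -89/42*a + 9/28*b**2 - 1/12*b - 5/2
  leading term a: subtract (89/420)·h_2 from -89/42*a + 9/28*b**2 - 1/12*b - 5/2 → 9/28*b**2 + 41/42*b - 121/84
  leading term b**2: no divisor's leading term divides it; move 9/28*b**2 to the remainder.
  leading term b: no divisor's leading term divides it; move 41/42*b to the remainder.
  leading term 1: no divisor's leading term divides it; move -121/84 to the remainder.
  remainder 9/28*b**2 + 41/42*b - 121/84 ≠ 0; add k_3 = 9/28*b**2 + 41/42*b - 121/84 to the basis.

The other S-polynomials (S(h_1,k_3), S(h_2,k_3)) all reduce to 0 modulo the current basis, so we have a Gröbner basis.
Inter-reduce: drop elements whose leading term is divisible by another's, tail-reduce, and make monic.
Reduced Gröbner basis: {a + 1/2*b + 1/2, b**2 + 82/27*b - 121/27}.

These differ, so the ideals are not equal.

No, the ideals differ.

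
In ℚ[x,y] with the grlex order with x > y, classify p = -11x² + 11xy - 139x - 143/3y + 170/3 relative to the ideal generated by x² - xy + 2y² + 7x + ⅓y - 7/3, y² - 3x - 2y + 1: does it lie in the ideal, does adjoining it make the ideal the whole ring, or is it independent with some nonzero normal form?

Adjoining -11x² + 11xy - 139x - 143/3y + 170/3 makes the ideal the whole ring: the system is inconsistent.

First compute the reduced Gröbner basis of I by Buchberger's algorithm.
f_1 = x² - xy + 2y² + 7x + ⅓y - 7/3, LT = x².
f_2 = y² - 3x - 2y + 1, LT = y².

S(f_1,f_2): leading monomials are coprime, so the S-polynomial reduces to 0 (Buchberger's first criterion).
Every S-polynomial of the final basis reduces to 0, so we have a Gröbner basis.
Inter-reduce: drop elements whose leading term is divisible by another's, tail-reduce, and make monic.
Reduced Gröbner basis: {x² - xy + 13x + 13/3y - 13/3, y² - 3x - 2y + 1}.
Label its elements g_1 = x² - xy + 13x + 13/3y - 13/3, g_2 = y² - 3x - 2y + 1.

Reduce p = -11x² + 11xy - 139x - 143/3y + 170/3 modulo G:
  leading term x²: subtract (-11)·g_1 from -11x² + 11xy - 139x - 143/3y + 170/3 → 4x + 9
  leading term x: no divisor's leading term divides it; move 4x to the remainder.
  leading term 1: no divisor's leading term divides it; move 9 to the remainder.
  normal form = 4x + 9.
The normal form is nonzero, so p ∉ I. Since p minus its normal form lies in I, I + (p) = I + (r) where r = 4x + 9; decide whether this ideal is the whole ring.
Run Buchberger on G together with r (pairs among the g_i already reduce to 0 since G is a Gröbner basis):
g_1 = x² - xy + 13x + 13/3y - 13/3, LT = x².
g_2 = y² - 3x - 2y + 1, LT = y².
r = 4x + 9, LT = x.

S(g_1,g_2): leading monomials are coprime, so the S-polynomial reduces to 0 (Buchberger's first criterion).
S(g_1,r): lcm = x². S = -xy + 43/4x + 13/3y - 13/3.
  leading term xy: subtract (-¼y)·r from -xy + 43/4x + 13/3y - 13/3 → 43/4x + 79/12y - 13/3
  leading term x: subtract (43/16)·r from 43/4x + 79/12y - 13/3 → 79/12y - 1369/48
  leading term y: no divisor's leading term divides it; move 79/12y to the remainder.
  leading term 1: no divisor's leading term divides it; move -1369/48 to the remainder.
  remainder 79/12y - 1369/48 ≠ 0; add m_4 = 79/12y - 1369/48 to the basis.

S(g_2,r): leading monomials are coprime, so the S-polynomial reduces to 0 (Buchberger's first criterion).
S(g_1,m_4): leading monomials are coprime, so the S-polynomial reduces to 0 (Buchberger's first criterion).
S(g_2,m_4): lcm = y². S = -3x + 737/316y + 1.
  leading term x: subtract (-¾)·r from -3x + 737/316y + 1 → 737/316y + 31/4
  leading term y: subtract (2211/6241)·m_4 from 737/316y + 31/4 → 1782837/99856
  leading term 1: no divisor's leading term divides it; move 1782837/99856 to the remainder.
  remainder 1782837/99856 ≠ 0; add m_5 = 1782837/99856 to the basis.

S(r,m_4): leading monomials are coprime, so the S-polynomial reduces to 0 (Buchberger's first criterion).
S(g_1,m_5): leading monomials are coprime, so the S-polynomial reduces to 0 (Buchberger's first criterion).
S(g_2,m_5): leading monomials are coprime, so the S-polynomial reduces to 0 (Buchberger's first criterion).
S(r,m_5): leading monomials are coprime, so the S-polynomial reduces to 0 (Buchberger's first criterion).
S(m_4,m_5): leading monomials are coprime, so the S-polynomial reduces to 0 (Buchberger's first criterion).
Every S-polynomial of the final basis reduces to 0, so we have a Gröbner basis.
Inter-reduce: drop elements whose leading term is divisible by another's, tail-reduce, and make monic.
Reduced Gröbner basis: {1}.
The reduced Gröbner basis of I + (p) is {1}: the ideal is the whole ring, so the enlarged system has no common solution — adjoining p is inconsistent.

The remainder on division by a Gröbner basis is unique — it is the normal form.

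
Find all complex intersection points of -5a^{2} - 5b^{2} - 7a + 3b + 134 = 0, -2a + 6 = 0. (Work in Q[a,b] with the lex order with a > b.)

Compute a lex Gröbner basis by Buchberger's algorithm.
f_1 = -5a^{2} - 7a - 5b^{2} + 3b + 134, LT = a^{2}.
f_2 = -2a + 6, LT = a.

S(f_1,f_2): lcm = a^{2}. S = \tfrac{22}{5}a + b^{2} - \tfrac{3}{5}b - \tfrac{134}{5}.
  leading term a: subtract (-\tfrac{11}{5})·f_2 from \tfrac{22}{5}a + b^{2} - \tfrac{3}{5}b - \tfrac{134}{5} → b^{2} - \tfrac{3}{5}b - \tfrac{68}{5}
  leading term b^{2}: no divisor's leading term divides it; move b^{2} to the remainder.
  leading term b: no divisor's leading term divides it; move -\tfrac{3}{5}b to the remainder.
  leading term 1: no divisor's leading term divides it; move -\tfrac{68}{5} to the remainder.
  remainder b^{2} - \tfrac{3}{5}b - \tfrac{68}{5} ≠ 0; add h_3 = b^{2} - \tfrac{3}{5}b - \tfrac{68}{5} to the basis.

The other S-polynomials (S(f_1,h_3), S(f_2,h_3)) all reduce to 0 modulo the current basis, so we have a Gröbner basis.
Inter-reduce: drop elements whose leading term is divisible by another's, tail-reduce, and make monic.
Reduced Gröbner basis: {a - 3, b^{2} - \tfrac{3}{5}b - \tfrac{68}{5}}.

Elimination: the polynomial b^{2} - \tfrac{3}{5}b - \tfrac{68}{5} lies in the elimination ideal for b, so b ∈ {-17/5, 4}. For each such b, the remaining basis elements (now univariate) give the rest of the solution.
  b = -17/5: the earlier basis element becomes a - 3 = 0, giving a = 3 — point (3, -17/5).
  b = 4: the earlier basis element becomes a - 3 = 0, giving a = 3 — point (3, 4).
Check: every point annihilates each of the original generators.

{(3, -17/5), (3, 4)}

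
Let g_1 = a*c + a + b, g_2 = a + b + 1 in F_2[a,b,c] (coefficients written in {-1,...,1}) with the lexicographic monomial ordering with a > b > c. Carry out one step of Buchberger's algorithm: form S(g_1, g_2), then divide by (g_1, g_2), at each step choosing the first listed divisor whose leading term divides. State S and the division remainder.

S(g_1, g_2) = a + b*c + b + c; remainder on division = b*c + c + 1.

lcm(LM(g_1), LM(g_2)) = a*c.
S = (lcm/LT(g_1))·g_1 − (lcm/LT(g_2))·g_2 = a + b*c + b + c.
Reduce S modulo (g_1, g_2) in that order:
  leading term a: subtract (1)·g_2 from a + b*c + b + c → b*c + c + 1
  leading term b*c: no divisor's leading term divides it; move b*c to the remainder.
  leading term c: no divisor's leading term divides it; move c to the remainder.
  leading term 1: no divisor's leading term divides it; move 1 to the remainder.
The remainder b*c + c + 1 is nonzero, so it would be added as the next basis element.
This is the inner loop of Buchberger's algorithm — each nonzero remainder becomes a new basis element.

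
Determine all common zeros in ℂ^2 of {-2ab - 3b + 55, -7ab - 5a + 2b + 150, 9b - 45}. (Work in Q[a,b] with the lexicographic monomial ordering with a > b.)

{(4, 5)}

Compute a lex Gröbner basis by Buchberger's algorithm.
f_1 = -2ab - 3b + 55, LT = ab.
f_2 = -7ab - 5a + 2b + 150, LT = ab.
f_3 = 9b - 45, LT = b.

S(f_1,f_2): lcm = ab. S = -5/7a + 25/14b - 85/14.
  leading term a: no divisor's leading term divides it; move -5/7a to the remainder.
  leading term b: subtract (25/126)·f_3 from 25/14b - 85/14 → 20/7
  leading term 1: no divisor's leading term divides it; move 20/7 to the remainder.
  remainder -5/7a + 20/7 ≠ 0; add h_4 = -5/7a + 20/7 to the basis.

The other S-polynomials (S(f_1,f_3), S(f_2,f_3), S(f_1,h_4), S(f_2,h_4), S(f_3,h_4)) all reduce to 0 modulo the current basis, so we have a Gröbner basis.
Inter-reduce: drop elements whose leading term is divisible by another's, tail-reduce, and make monic.
Reduced Gröbner basis: {a - 4, b - 5}.

The lex basis is triangular: the last element involves only b. Solving b - 5 = 0 gives b ∈ {5}; substituting each value into the earlier elements determines the remaining variables.
  b = 5: the earlier basis element becomes a - 4 = 0, giving a = 4 — point (4, 5).
Each listed point satisfies every original equation (direct substitution).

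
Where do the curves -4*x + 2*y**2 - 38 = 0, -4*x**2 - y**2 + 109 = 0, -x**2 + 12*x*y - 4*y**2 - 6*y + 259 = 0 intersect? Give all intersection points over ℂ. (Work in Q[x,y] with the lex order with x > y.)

{(-5, 3)}

Compute a lex Gröbner basis by Buchberger's algorithm.
f_1 = -4*x + 2*y**2 - 38, LT = x.
f_2 = -4*x**2 - y**2 + 109, LT = x**2.
f_3 = -x**2 + 12*x*y - 4*y**2 - 6*y + 259, LT = x**2.

S(f_1,f_2): lcm = x**2. S = -1/2*x*y**2 + 19/2*x - 1/4*y**2 + 109/4.
  leading term x*y**2: subtract (1/8*y**2)·f_1 from -1/2*x*y**2 + 19/2*x - 1/4*y**2 + 109/4 → 19/2*x - 1/4*y**4 + 9/2*y**2 + 109/4
  leading term x: subtract (-19/8)·f_1 from 19/2*x - 1/4*y**4 + 9/2*y**2 + 109/4 → -1/4*y**4 + 37/4*y**2 - 63
  leading term y**4: no divisor's leading term divides it; move -1/4*y**4 to the remainder.
  leading term y**2: no divisor's leading term divides it; move 37/4*y**2 to the remainder.
  leading term 1: no divisor's leading term divides it; move -63 to the remainder.
  remainder -1/4*y**4 + 37/4*y**2 - 63 ≠ 0; add h_4 = -1/4*y**4 + 37/4*y**2 - 63 to the basis.

S(f_1,f_3): lcm = x**2. S = -1/2*x*y**2 + 12*x*y + 19/2*x - 4*y**2 - 6*y + 259.
  leading term x*y**2: subtract (1/8*y**2)·f_1 from -1/2*x*y**2 + 12*x*y + 19/2*x - 4*y**2 - 6*y + 259 → 12*x*y + 19/2*x - 1/4*y**4 + 3/4*y**2 - 6*y + 259
  leading term x*y: subtract (-3*y)·f_1 from 12*x*y + 19/2*x - 1/4*y**4 + 3/4*y**2 - 6*y + 259 → 19/2*x - 1/4*y**4 + 6*y**3 + 3/4*y**2 - 120*y + 259
  leading term x: subtract (-19/8)·f_1 from 19/2*x - 1/4*y**4 + 6*y**3 + 3/4*y**2 - 120*y + 259 → -1/4*y**4 + 6*y**3 + 11/2*y**2 - 120*y + 675/4
  leading term y**4: subtract (1)·h_4 from -1/4*y**4 + 6*y**3 + 11/2*y**2 - 120*y + 675/4 → 6*y**3 - 15/4*y**2 - 120*y + 927/4
  leading term y**3: no divisor's leading term divides it; move 6*y**3 to the remainder.
  leading term y**2: no divisor's leading term divides it; move -15/4*y**2 to the remainder.
  leading term y: no divisor's leading term divides it; move -120*y to the remainder.
  leading term 1: no divisor's leading term divides it; move 927/4 to the remainder.
  remainder 6*y**3 - 15/4*y**2 - 120*y + 927/4 ≠ 0; add h_5 = 6*y**3 - 15/4*y**2 - 120*y + 927/4 to the basis.

S(h_4,h_5): lcm = y**4. S = 5/8*y**3 - 17*y**2 - 309/8*y + 252.
  leading term y**3: subtract (5/48)·h_5 from 5/8*y**3 - 17*y**2 - 309/8*y + 252 → -1063/64*y**2 - 209/8*y + 14583/64
  leading term y**2: no divisor's leading term divides it; move -1063/64*y**2 to the remainder.
  leading term y: no divisor's leading term divides it; move -209/8*y to the remainder.
  leading term 1: no divisor's leading term divides it; move 14583/64 to the remainder.
  remainder -1063/64*y**2 - 209/8*y + 14583/64 ≠ 0; add h_6 = -1063/64*y**2 - 209/8*y + 14583/64 to the basis.

S(h_4,h_6): lcm = y**4. S = -1672/1063*y**3 - 24748/1063*y**2 + 252.
  leading term y**3: subtract (-836/3189)·h_5 from -1672/1063*y**3 - 24748/1063*y**2 + 252 → -25793/1063*y**2 - 33440/1063*y + 332457/1063
  leading term y**2: subtract (1650752/1129969)·h_6 from -25793/1063*y**2 - 33440/1063*y + 332457/1063 → 7579176/1129969*y - 22737528/1129969
  leading term y: no divisor's leading term divides it; move 7579176/1129969*y to the remainder.
  leading term 1: no divisor's leading term divides it; move -22737528/1129969 to the remainder.
  remainder 7579176/1129969*y - 22737528/1129969 ≠ 0; add h_7 = 7579176/1129969*y - 22737528/1129969 to the basis.

The other S-polynomials (S(f_2,f_3), S(f_1,h_4), S(f_2,h_4), S(f_3,h_4), S(f_1,h_5), S(f_2,h_5), S(f_3,h_5), S(f_1,h_6), S(f_2,h_6), S(f_3,h_6), S(h_5,h_6), S(f_1,h_7), S(f_2,h_7), S(f_3,h_7), S(h_4,h_7), S(h_5,h_7), S(h_6,h_7)) all reduce to 0 modulo the current basis, so we have a Gröbner basis.
Inter-reduce: drop elements whose leading term is divisible by another's, tail-reduce, and make monic.
Reduced Gröbner basis: {x + 5, y - 3}.

From the last basis element, y - 3 = 0, so y takes values in {3}. Each choice, substituted upward through the basis, yields the corresponding point(s) of the solution set.
  y = 3: the earlier basis element becomes x + 5 = 0, giving x = -5 — point (-5, 3).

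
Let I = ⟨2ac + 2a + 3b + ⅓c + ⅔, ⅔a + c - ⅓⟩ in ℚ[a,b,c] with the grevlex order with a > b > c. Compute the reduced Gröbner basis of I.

Buchberger's algorithm terminates because the ascending chain of leading-term ideals stabilizes.

f_1 = 2ac + 2a + 3b + ⅓c + ⅔, LT = ac.
f_2 = ⅔a + c - ⅓, LT = a.

S(f_1,f_2): lcm = ac. S = -3/2c² + a + 3/2b + ⅔c + ⅓.
  leading term c²: no divisor's leading term divides it; move -3/2c² to the remainder.
  leading term a: subtract (3/2)·f_2 from a + 3/2b + ⅔c + ⅓ → 3/2b - ⅚c + ⅚
  leading term b: no divisor's leading term divides it; move 3/2b to the remainder.
  leading term c: no divisor's leading term divides it; move -⅚c to the remainder.
  leading term 1: no divisor's leading term divides it; move ⅚ to the remainder.
  remainder -3/2c² + 3/2b - ⅚c + ⅚ ≠ 0; add g_3 = -3/2c² + 3/2b - ⅚c + ⅚ to the basis.

The other S-polynomials (S(f_1,g_3), S(f_2,g_3)) all reduce to 0 modulo the current basis, so we have a Gröbner basis.
Inter-reduce: drop elements whose leading term is divisible by another's, tail-reduce, and make monic.

G = {c² - b + 5/9c - 5/9, a + 3/2c - ½}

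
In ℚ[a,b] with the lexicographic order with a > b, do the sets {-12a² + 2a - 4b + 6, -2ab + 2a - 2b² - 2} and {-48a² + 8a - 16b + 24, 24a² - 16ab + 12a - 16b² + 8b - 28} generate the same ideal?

Yes, the ideals are equal.

Two ideals are equal iff their reduced Gröbner bases coincide (the reduced basis is unique for a fixed ordering).
Buchberger on the first generating set:
f_1 = -12a² + 2a - 4b + 6, LT = a².
f_2 = -2ab + 2a - 2b² - 2, LT = ab.

S(f_1,f_2): lcm = a²b. S = a² - ab² - ⅙ab - a + ⅓b² - ½b.
  leading term a²: subtract (-1/12)·f_1 from a² - ab² - ⅙ab - a + ⅓b² - ½b → -ab² - ⅙ab - ⅚a + ⅓b² - ⅚b + ½
  leading term ab²: subtract (½b)·f_2 from -ab² - ⅙ab - ⅚a + ⅓b² - ⅚b + ½ → -7/6ab - ⅚a + b³ + ⅓b² + ⅙b + ½
  leading term ab: subtract (7/12)·f_2 from -7/6ab - ⅚a + b³ + ⅓b² + ⅙b + ½ → -2a + b³ + 3/2b² + ⅙b + 5/3
  leading term a: no divisor's leading term divides it; move -2a to the remainder.
  leading term b³: no divisor's leading term divides it; move b³ to the remainder.
  leading term b²: no divisor's leading term divides it; move 3/2b² to the remainder.
  leading term b: no divisor's leading term divides it; move ⅙b to the remainder.
  leading term 1: no divisor's leading term divides it; move 5/3 to the remainder.
  remainder -2a + b³ + 3/2b² + ⅙b + 5/3 ≠ 0; add g_3 = -2a + b³ + 3/2b² + ⅙b + 5/3 to the basis.

S(f_1,g_3): lcm = a². S = ½ab³ + ¾ab² + 1/12ab + ⅔a + ⅓b - ½.
  leading term ab³: subtract (-¼b²)·f_2 from ½ab³ + ¾ab² + 1/12ab + ⅔a + ⅓b - ½ → 5/4ab² + 1/12ab + ⅔a - ½b⁴ - ½b² + ⅓b - ½
  leading term ab²: subtract (-⅝b)·f_2 from 5/4ab² + 1/12ab + ⅔a - ½b⁴ - ½b² + ⅓b - ½ → 4/3ab + ⅔a - ½b⁴ - 5/4b³ - ½b² - 11/12b - ½
  leading term ab: subtract (-⅔)·f_2 from 4/3ab + ⅔a - ½b⁴ - 5/4b³ - ½b² - 11/12b - ½ → 2a - ½b⁴ - 5/4b³ - 11/6b² - 11/12b - 11/6
  leading term a: subtract (-1)·g_3 from 2a - ½b⁴ - 5/4b³ - 11/6b² - 11/12b - 11/6 → -½b⁴ - ¼b³ - ⅓b² - ¾b - ⅙
  leading term b⁴: no divisor's leading term divides it; move -½b⁴ to the remainder.
  leading term b³: no divisor's leading term divides it; move -¼b³ to the remainder.
  leading term b²: no divisor's leading term divides it; move -⅓b² to the remainder.
  leading term b: no divisor's leading term divides it; move -¾b to the remainder.
  leading term 1: no divisor's leading term divides it; move -⅙ to the remainder.
  remainder -½b⁴ - ¼b³ - ⅓b² - ¾b - ⅙ ≠ 0; add g_4 = -½b⁴ - ¼b³ - ⅓b² - ¾b - ⅙ to the basis.

The other S-polynomials (S(f_2,g_3), S(f_1,g_4), S(f_2,g_4), S(g_3,g_4)) all reduce to 0 modulo the current basis, so we have a Gröbner basis.
Inter-reduce: drop elements whose leading term is divisible by another's, tail-reduce, and make monic.
Reduced Gröbner basis: {a - ½b³ - ¾b² - 1/12b - ⅚, b⁴ + ½b³ + ⅔b² + 3/2b + ⅓}.

Buchberger on the second generating set:
h_1 = -48a² + 8a - 16b + 24, LT = a².
h_2 = 24a² - 16ab + 12a - 16b² + 8b - 28, LT = a².

S(h_1,h_2): lcm = a². S = ⅔ab - ⅔a + ⅔b² + ⅔.
  leading term ab: no divisor's leading term divides it; move ⅔ab to the remainder.
  leading term a: no divisor's leading term divides it; move -⅔a to the remainder.
  leading term b²: no divisor's leading term divides it; move ⅔b² to the remainder.
  leading term 1: no divisor's leading term divides it; move ⅔ to the remainder.
  remainder ⅔ab - ⅔a + ⅔b² + ⅔ ≠ 0; add k_3 = ⅔ab - ⅔a + ⅔b² + ⅔ to the basis.

S(h_1,k_3): lcm = a²b. S = a² - ab² - ⅙ab - a + ⅓b² - ½b.
  leading term a²: subtract (-1/48)·h_1 from a² - ab² - ⅙ab - a + ⅓b² - ½b → -ab² - ⅙ab - ⅚a + ⅓b² - ⅚b + ½
  leading term ab²: subtract (-3/2b)·k_3 from -ab² - ⅙ab - ⅚a + ⅓b² - ⅚b + ½ → -7/6ab - ⅚a + b³ + ⅓b² + ⅙b + ½
  leading term ab: subtract (-7/4)·k_3 from -7/6ab - ⅚a + b³ + ⅓b² + ⅙b + ½ → -2a + b³ + 3/2b² + ⅙b + 5/3
  leading term a: no divisor's leading term divides it; move -2a to the remainder.
  leading term b³: no divisor's leading term divides it; move b³ to the remainder.
  leading term b²: no divisor's leading term divides it; move 3/2b² to the remainder.
  leading term b: no divisor's leading term divides it; move ⅙b to the remainder.
  leading term 1: no divisor's leading term divides it; move 5/3 to the remainder.
  remainder -2a + b³ + 3/2b² + ⅙b + 5/3 ≠ 0; add k_4 = -2a + b³ + 3/2b² + ⅙b + 5/3 to the basis.

S(h_1,k_4): lcm = a². S = ½ab³ + ¾ab² + 1/12ab + ⅔a + ⅓b - ½.
  leading term ab³: subtract (¾b²)·k_3 from ½ab³ + ¾ab² + 1/12ab + ⅔a + ⅓b - ½ → 5/4ab² + 1/12ab + ⅔a - ½b⁴ - ½b² + ⅓b - ½
  leading term ab²: subtract (15/8b)·k_3 from 5/4ab² + 1/12ab + ⅔a - ½b⁴ - ½b² + ⅓b - ½ → 4/3ab + ⅔a - ½b⁴ - 5/4b³ - ½b² - 11/12b - ½
  leading term ab: subtract (2)·k_3 from 4/3ab + ⅔a - ½b⁴ - 5/4b³ - ½b² - 11/12b - ½ → 2a - ½b⁴ - 5/4b³ - 11/6b² - 11/12b - 11/6
  leading term a: subtract (-1)·k_4 from 2a - ½b⁴ - 5/4b³ - 11/6b² - 11/12b - 11/6 → -½b⁴ - ¼b³ - ⅓b² - ¾b - ⅙
  leading term b⁴: no divisor's leading term divides it; move -½b⁴ to the remainder.
  leading term b³: no divisor's leading term divides it; move -¼b³ to the remainder.
  leading term b²: no divisor's leading term divides it; move -⅓b² to the remainder.
  leading term b: no divisor's leading term divides it; move -¾b to the remainder.
  leading term 1: no divisor's leading term divides it; move -⅙ to the remainder.
  remainder -½b⁴ - ¼b³ - ⅓b² - ¾b - ⅙ ≠ 0; add k_5 = -½b⁴ - ¼b³ - ⅓b² - ¾b - ⅙ to the basis.

The other S-polynomials (S(h_2,k_3), S(h_2,k_4), S(k_3,k_4), S(h_1,k_5), S(h_2,k_5), S(k_3,k_5), S(k_4,k_5)) all reduce to 0 modulo the current basis, so we have a Gröbner basis.
Inter-reduce: drop elements whose leading term is divisible by another's, tail-reduce, and make monic.
Reduced Gröbner basis: {a - ½b³ - ¾b² - 1/12b - ⅚, b⁴ + ½b³ + ⅔b² + 3/2b + ⅓}.

Same reduced basis, so the two generating sets span the same ideal.
The choice of monomial ordering does not affect the verdict — as long as both bases are computed under the same ordering, their equality decides ideal equality.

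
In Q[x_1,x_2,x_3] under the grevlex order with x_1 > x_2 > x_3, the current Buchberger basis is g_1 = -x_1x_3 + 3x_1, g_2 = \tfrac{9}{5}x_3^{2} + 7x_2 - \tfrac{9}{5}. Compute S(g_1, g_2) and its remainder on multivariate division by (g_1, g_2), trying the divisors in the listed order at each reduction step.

S(g_1, g_2) = -\tfrac{35}{9}x_1x_2 - 3x_1x_3 + x_1; remainder on division = -\tfrac{35}{9}x_1x_2 - 8x_1.

lcm(LM(g_1), LM(g_2)) = x_1x_3^{2}.
S = (lcm/LT(g_1))·g_1 − (lcm/LT(g_2))·g_2 = -\tfrac{35}{9}x_1x_2 - 3x_1x_3 + x_1.
Reduce S modulo (g_1, g_2) in that order:
  leading term x_1x_2: no divisor's leading term divides it; move -\tfrac{35}{9}x_1x_2 to the remainder.
  leading term x_1x_3: subtract (3)·g_1 from -3x_1x_3 + x_1 → -8x_1
  leading term x_1: no divisor's leading term divides it; move -8x_1 to the remainder.
The remainder -\tfrac{35}{9}x_1x_2 - 8x_1 is nonzero, so it would be added as the next basis element.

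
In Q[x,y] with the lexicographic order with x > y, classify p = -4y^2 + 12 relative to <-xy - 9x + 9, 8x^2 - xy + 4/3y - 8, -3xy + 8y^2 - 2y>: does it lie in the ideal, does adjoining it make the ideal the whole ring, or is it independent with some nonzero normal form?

First compute the reduced Gröbner basis of I by Buchberger's algorithm.
f_1 = -xy - 9x + 9, LT = xy.
f_2 = 8x^2 - xy + 4/3y - 8, LT = x^2.
f_3 = -3xy + 8y^2 - 2y, LT = xy.

S(f_1,f_2): lcm = x^2y. S = 9x^2 + 1/8xy^2 - 9x - 1/6y^2 + y.
  reduce S modulo (f_1, f_2, f_3):
  remainder -9x - 1/6y^2 + 5/8y + 9 ≠ 0; add h_4 = -9x - 1/6y^2 + 5/8y + 9 to the basis.

S(f_1,f_3): lcm = xy. S = 9x + 8/3y^2 - 2/3y - 9.
  reduce S modulo (f_1, f_2, f_3, h_4):
  remainder 5/2y^2 - 1/24y ≠ 0; add h_5 = 5/2y^2 - 1/24y to the basis.

S(f_2,f_3): lcm = x^2y. S = 61/24xy^2 - 2/3xy + 1/6y^2 - y.
  reduce S modulo (f_1, f_2, f_3, h_4, h_5):
  remainder 4931/135y ≠ 0; add h_6 = 4931/135y to the basis.

The other S-polynomials (S(f_1,h_4), S(f_2,h_4), S(f_3,h_4), S(f_1,h_5), S(f_2,h_5), S(f_3,h_5), S(h_4,h_5), S(f_1,h_6), S(f_2,h_6), S(f_3,h_6), S(h_4,h_6), S(h_5,h_6)) all reduce to 0 modulo the current basis, so we have a Gröbner basis.
Inter-reduce: drop elements whose leading term is divisible by another's, tail-reduce, and make monic.
Reduced Gröbner basis: {x - 1, y}.
Label its elements g_1 = x - 1, g_2 = y.

Reduce p = -4y^2 + 12 modulo G:
  leading term y^2: subtract (-4y)·g_2 from -4y^2 + 12 → 12
  leading term 1: no divisor's leading term divides it; move 12 to the remainder.
  normal form = 12.
The normal form is nonzero, so p ∉ I. Since p minus its normal form lies in I, I + (p) = I + (r) where r = 12; decide whether this ideal is the whole ring.
Here r = 12 is a nonzero constant, hence a unit: 1 ∈ I + (p), the Gröbner basis of I + (p) is {1}, and the enlarged system has no common solution — adjoining p is inconsistent.

The remainder on division by a Gröbner basis is unique — it is the normal form.

Adjoining -4y^2 + 12 makes the ideal the whole ring: the system is inconsistent.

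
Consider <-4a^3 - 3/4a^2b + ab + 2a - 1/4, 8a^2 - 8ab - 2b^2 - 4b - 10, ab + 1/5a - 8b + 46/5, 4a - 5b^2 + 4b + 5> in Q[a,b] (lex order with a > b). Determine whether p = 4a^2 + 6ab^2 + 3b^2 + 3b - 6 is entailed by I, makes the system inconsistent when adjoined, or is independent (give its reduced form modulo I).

Adjoining 4a^2 + 6ab^2 + 3b^2 + 3b - 6 makes the ideal the whole ring: the system is inconsistent.

First compute the reduced Gröbner basis of I by Buchberger's algorithm.
f_1 = -4a^3 - 3/4a^2b + ab + 2a - 1/4, LT = a^3.
f_2 = 8a^2 - 8ab - 2b^2 - 4b - 10, LT = a^2.
f_3 = ab + 1/5a - 8b + 46/5, LT = ab.
f_4 = 4a - 5b^2 + 4b + 5, LT = a.

S(f_1,f_2): lcm = a^3. S = 19/16a^2b + 1/4ab^2 + 1/4ab + 3/4a + 1/16.
  reduce S modulo (f_1, f_2, f_3, f_4):
  remainder 19/64b^3 + 4173/320b^2 - 20477/1600b - 863/1600 ≠ 0; add h_5 = 19/64b^3 + 4173/320b^2 - 20477/1600b - 863/1600 to the basis.

S(f_1,f_3): lcm = a^3b. S = -1/5a^3 + 3/16a^2b^2 + 8a^2b - 46/5a^2 - 1/4ab^2 - 1/2ab + 1/16b.
  reduce S modulo (f_1, f_2, f_3, f_4, h_5):
  remainder -10129/11552b^2 - 132416287/1444000b + 33420603/361000 ≠ 0; add h_6 = -10129/11552b^2 - 132416287/1444000b + 33420603/361000 to the basis.

S(f_1,f_4): lcm = a^3. S = 5/4a^2b^2 - 13/16a^2b - 5/4a^2 - 1/4ab - 1/2a + 1/16.
  reduce S modulo (f_1, f_2, f_3, f_4, h_5, h_6):
  remainder -744542168233/50645000b + 744542168233/50645000 ≠ 0; add h_7 = -744542168233/50645000b + 744542168233/50645000 to the basis.

The other S-polynomials (S(f_2,f_3), S(f_2,f_4), S(f_3,f_4), S(f_1,h_5), S(f_2,h_5), S(f_3,h_5), S(f_4,h_5), S(f_1,h_6), S(f_2,h_6), S(f_3,h_6), S(f_4,h_6), S(h_5,h_6), S(f_1,h_7), S(f_2,h_7), S(f_3,h_7), S(f_4,h_7), S(h_5,h_7), S(h_6,h_7)) all reduce to 0 modulo the current basis, so we have a Gröbner basis.
Inter-reduce: drop elements whose leading term is divisible by another's, tail-reduce, and make monic.
Reduced Gröbner basis: {a + 1, b - 1}.
Label its elements g_1 = a + 1, g_2 = b - 1.

Reduce p = 4a^2 + 6ab^2 + 3b^2 + 3b - 6 modulo G:
  leading term a^2: subtract (4a)·g_1 from 4a^2 + 6ab^2 + 3b^2 + 3b - 6 → 6ab^2 - 4a + 3b^2 + 3b - 6
  leading term ab^2: subtract (6b^2)·g_1 from 6ab^2 - 4a + 3b^2 + 3b - 6 → -4a - 3b^2 + 3b - 6
  leading term a: subtract (-4)·g_1 from -4a - 3b^2 + 3b - 6 → -3b^2 + 3b - 2
  leading term b^2: subtract (-3b)·g_2 from -3b^2 + 3b - 2 → -2
  leading term 1: no divisor's leading term divides it; move -2 to the remainder.
  normal form = -2.
The normal form is nonzero, so p ∉ I. Since p minus its normal form lies in I, I + (p) = I + (r) where r = -2; decide whether this ideal is the whole ring.
Here r = -2 is a nonzero constant, hence a unit: 1 ∈ I + (p), the Gröbner basis of I + (p) is {1}, and the enlarged system has no common solution — adjoining p is inconsistent.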